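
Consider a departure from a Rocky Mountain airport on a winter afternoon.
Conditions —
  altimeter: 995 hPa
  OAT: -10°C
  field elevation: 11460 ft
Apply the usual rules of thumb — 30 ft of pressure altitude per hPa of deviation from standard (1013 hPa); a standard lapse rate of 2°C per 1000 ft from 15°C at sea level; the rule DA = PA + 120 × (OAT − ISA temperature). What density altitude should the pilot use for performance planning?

Pressure altitude = 11460 + (1013 − 995) × 30 = 11460 + (+540) = 12000 ft.
ISA temperature at 12000 ft = 15 − 2 × (12000/1000) = -9°C.
ISA deviation = -10 − (-9) = -1°C.
Density altitude = 12000 + 120 × (-1) = 11880 ft.

11880 ft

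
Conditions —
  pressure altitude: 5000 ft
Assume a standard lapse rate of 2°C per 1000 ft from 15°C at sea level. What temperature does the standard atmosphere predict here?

5°C

ISA temperature = 15 − 2 × (5000/1000) = 15 − 10 = 5°C.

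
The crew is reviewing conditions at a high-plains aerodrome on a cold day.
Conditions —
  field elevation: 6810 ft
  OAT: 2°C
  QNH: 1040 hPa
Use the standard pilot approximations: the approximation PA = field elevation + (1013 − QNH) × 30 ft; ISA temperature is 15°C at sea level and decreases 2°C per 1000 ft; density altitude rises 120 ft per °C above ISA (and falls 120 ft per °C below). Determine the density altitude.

Pressure altitude = 6810 + (1013 − 1040) × 30 = 6810 + (-810) = 6000 ft.
ISA temperature at 6000 ft = 15 − 2 × (6000/1000) = 3°C.
ISA deviation = 2 − 3 = -1°C.
Density altitude = 6000 + 120 × (-1) = 5880 ft.

5880 ft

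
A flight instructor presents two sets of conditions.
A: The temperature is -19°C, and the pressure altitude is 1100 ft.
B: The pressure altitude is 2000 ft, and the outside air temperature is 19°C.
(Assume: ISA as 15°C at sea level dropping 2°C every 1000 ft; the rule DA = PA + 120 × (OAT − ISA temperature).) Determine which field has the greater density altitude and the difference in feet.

B by 5676 ft

A: ISA temp = 12.8°C, deviation -31.8°C, DA = 1100 + 120 × (-31.8) = -2716 ft.
B: ISA temp = 11°C, deviation +8°C, DA = 2000 + 120 × 8 = 2960 ft.
B is higher by 2960 − (-2716) = 5676 ft.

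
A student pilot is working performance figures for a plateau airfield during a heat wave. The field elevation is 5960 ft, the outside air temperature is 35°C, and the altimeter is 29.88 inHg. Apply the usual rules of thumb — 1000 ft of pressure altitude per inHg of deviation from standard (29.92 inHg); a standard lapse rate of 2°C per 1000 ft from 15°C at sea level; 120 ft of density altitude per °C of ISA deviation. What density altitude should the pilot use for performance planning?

9840 ft

Pressure altitude = 5960 + (29.92 − 29.88) × 1000 = 5960 + (+40) = 6000 ft.
ISA temperature at 6000 ft = 15 − 2 × (6000/1000) = 3°C.
ISA deviation = 35 − 3 = +32°C.
Density altitude = 6000 + 120 × (32) = 9840 ft.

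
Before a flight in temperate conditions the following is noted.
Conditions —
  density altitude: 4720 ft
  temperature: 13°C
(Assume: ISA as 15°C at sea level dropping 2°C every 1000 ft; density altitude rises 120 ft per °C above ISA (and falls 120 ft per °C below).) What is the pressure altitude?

DA = PA + 120 × (OAT − (15 − 2·PA/1000)) = PA + 120·OAT − 1800 + 0.24·PA = 1.24·PA + 120·OAT − 1800.
So 1.24·PA = 4720 − 120 × 13 + 1800 = 4960.
PA = 4960 / 1.24 = 4000 ft.

4000 ft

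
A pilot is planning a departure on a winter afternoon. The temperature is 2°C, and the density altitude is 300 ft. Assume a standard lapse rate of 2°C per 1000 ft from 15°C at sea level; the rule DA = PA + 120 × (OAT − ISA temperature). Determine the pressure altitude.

1500 ft

DA = PA + 120 × (OAT − (15 − 2·PA/1000)) = PA + 120·OAT − 1800 + 0.24·PA = 1.24·PA + 120·OAT − 1800.
So 1.24·PA = 300 − 120 × 2 + 1800 = 1860.
PA = 1860 / 1.24 = 1500 ft.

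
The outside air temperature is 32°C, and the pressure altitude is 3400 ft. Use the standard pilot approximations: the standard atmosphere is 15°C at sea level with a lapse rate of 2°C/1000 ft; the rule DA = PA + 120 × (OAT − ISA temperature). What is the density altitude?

6256 ft

ISA temperature at 3400 ft = 15 − 2 × (3400/1000) = 8.2°C.
ISA deviation = 32 − 8.2 = +23.8°C.
Density altitude = 3400 + 120 × (23.8) = 3400 + (+2856) = 6256 ft.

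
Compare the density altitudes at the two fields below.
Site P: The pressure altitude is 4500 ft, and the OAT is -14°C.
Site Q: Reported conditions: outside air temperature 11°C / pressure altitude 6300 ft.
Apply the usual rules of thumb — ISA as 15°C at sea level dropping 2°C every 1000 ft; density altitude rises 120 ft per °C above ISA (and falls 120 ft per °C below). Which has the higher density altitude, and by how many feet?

Site P: ISA temp = 6°C, deviation -20°C, DA = 4500 + 120 × (-20) = 2100 ft.
Site Q: ISA temp = 2.4°C, deviation +8.6°C, DA = 6300 + 120 × 8.6 = 7332 ft.
Site Q is higher by 7332 − 2100 = 5232 ft.

Site Q by 5232 ft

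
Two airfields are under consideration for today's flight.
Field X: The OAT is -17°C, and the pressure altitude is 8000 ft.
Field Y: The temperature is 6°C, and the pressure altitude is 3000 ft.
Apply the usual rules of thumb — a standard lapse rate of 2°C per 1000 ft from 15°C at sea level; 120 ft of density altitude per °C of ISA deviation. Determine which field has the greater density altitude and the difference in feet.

Field X: ISA temp = -1°C, deviation -16°C, DA = 8000 + 120 × (-16) = 6080 ft.
Field Y: ISA temp = 9°C, deviation -3°C, DA = 3000 + 120 × (-3) = 2640 ft.
Field X is higher by 6080 − 2640 = 3440 ft.

Field X by 3440 ft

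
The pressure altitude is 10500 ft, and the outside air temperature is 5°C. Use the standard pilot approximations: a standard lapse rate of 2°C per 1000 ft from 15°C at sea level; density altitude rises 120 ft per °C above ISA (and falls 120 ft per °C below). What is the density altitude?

11820 ft

ISA temperature at 10500 ft = 15 − 2 × (10500/1000) = -6°C.
ISA deviation = 5 − (-6) = +11°C.
Density altitude = 10500 + 120 × (11) = 10500 + (+1320) = 11820 ft.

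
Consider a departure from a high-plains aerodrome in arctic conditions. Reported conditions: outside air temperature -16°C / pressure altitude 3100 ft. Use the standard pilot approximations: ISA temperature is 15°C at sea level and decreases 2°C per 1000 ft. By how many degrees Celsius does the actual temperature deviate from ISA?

ISA-24.8°C

ISA temperature at 3100 ft = 15 − 2 × (3100/1000) = 8.8°C.
Deviation = OAT − ISA = -16 − 8.8 = -24.8°C.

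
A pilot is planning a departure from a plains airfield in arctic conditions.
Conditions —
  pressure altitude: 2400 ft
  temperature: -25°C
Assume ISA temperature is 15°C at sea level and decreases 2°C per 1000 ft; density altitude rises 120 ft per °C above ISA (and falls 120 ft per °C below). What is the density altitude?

-1824 ft

ISA temperature at 2400 ft = 15 − 2 × (2400/1000) = 10.2°C.
ISA deviation = -25 − 10.2 = -35.2°C.
Density altitude = 2400 + 120 × (-35.2) = 2400 + (-4224) = -1824 ft.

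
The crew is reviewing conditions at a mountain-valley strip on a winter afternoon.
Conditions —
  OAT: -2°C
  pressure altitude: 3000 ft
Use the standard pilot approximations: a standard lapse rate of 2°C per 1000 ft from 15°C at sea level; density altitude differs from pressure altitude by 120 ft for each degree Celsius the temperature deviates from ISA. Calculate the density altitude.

1680 ft

ISA temperature at 3000 ft = 15 − 2 × (3000/1000) = 9°C.
ISA deviation = -2 − 9 = -11°C.
Density altitude = 3000 + 120 × (-11) = 3000 + (-1320) = 1680 ft.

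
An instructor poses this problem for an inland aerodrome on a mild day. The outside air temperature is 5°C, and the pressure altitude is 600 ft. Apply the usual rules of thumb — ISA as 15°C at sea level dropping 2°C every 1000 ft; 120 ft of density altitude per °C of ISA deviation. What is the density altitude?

ISA temperature at 600 ft = 15 − 2 × (600/1000) = 13.8°C.
ISA deviation = 5 − 13.8 = -8.8°C.
Density altitude = 600 + 120 × (-8.8) = 600 + (-1056) = -456 ft.

-456 ft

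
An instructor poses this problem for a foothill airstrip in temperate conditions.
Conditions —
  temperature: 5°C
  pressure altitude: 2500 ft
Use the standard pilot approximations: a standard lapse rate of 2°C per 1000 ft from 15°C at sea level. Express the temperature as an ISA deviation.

ISA temperature at 2500 ft = 15 − 2 × (2500/1000) = 10°C.
Deviation = OAT − ISA = 5 − 10 = -5°C.

ISA-5°C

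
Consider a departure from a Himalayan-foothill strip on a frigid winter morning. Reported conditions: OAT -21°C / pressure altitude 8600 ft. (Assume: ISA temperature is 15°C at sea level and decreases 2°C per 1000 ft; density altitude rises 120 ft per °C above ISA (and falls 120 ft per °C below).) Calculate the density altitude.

6344 ft

ISA temperature at 8600 ft = 15 − 2 × (8600/1000) = -2.2°C.
ISA deviation = -21 − (-2.2) = -18.8°C.
Density altitude = 8600 + 120 × (-18.8) = 8600 + (-2256) = 6344 ft.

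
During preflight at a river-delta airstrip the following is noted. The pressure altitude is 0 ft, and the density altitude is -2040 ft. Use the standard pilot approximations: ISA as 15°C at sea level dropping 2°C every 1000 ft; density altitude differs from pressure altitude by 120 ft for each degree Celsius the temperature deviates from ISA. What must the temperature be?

-2°C

Density altitude − pressure altitude = -2040 − 0 = -2040 ft.
At 120 ft/°C that is an ISA deviation of -2040/120 = -17°C.
ISA temperature at 0 ft = 15 − 2 × (0/1000) = 15°C.
OAT = ISA + deviation = 15 + (-17) = -2°C.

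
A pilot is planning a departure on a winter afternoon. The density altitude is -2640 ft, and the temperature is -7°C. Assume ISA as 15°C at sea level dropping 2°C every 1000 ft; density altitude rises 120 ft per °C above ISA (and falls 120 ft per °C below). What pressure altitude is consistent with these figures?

DA = PA + 120 × (OAT − (15 − 2·PA/1000)) = PA + 120·OAT − 1800 + 0.24·PA = 1.24·PA + 120·OAT − 1800.
So 1.24·PA = -2640 − 120 × (-7) + 1800 = 0.
PA = 0 / 1.24 = 0 ft.

0 ft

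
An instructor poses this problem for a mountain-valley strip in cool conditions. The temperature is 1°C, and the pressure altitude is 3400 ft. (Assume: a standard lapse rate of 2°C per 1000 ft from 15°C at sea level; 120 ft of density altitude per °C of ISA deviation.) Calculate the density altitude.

ISA temperature at 3400 ft = 15 − 2 × (3400/1000) = 8.2°C.
ISA deviation = 1 − 8.2 = -7.2°C.
Density altitude = 3400 + 120 × (-7.2) = 3400 + (-864) = 2536 ft.

2536 ft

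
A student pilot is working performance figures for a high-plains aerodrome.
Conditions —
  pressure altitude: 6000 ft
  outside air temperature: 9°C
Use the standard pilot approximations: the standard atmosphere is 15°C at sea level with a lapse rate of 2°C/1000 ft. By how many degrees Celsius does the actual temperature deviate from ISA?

ISA temperature at 6000 ft = 15 − 2 × (6000/1000) = 3°C.
Deviation = OAT − ISA = 9 − 3 = +6°C.

ISA+6°C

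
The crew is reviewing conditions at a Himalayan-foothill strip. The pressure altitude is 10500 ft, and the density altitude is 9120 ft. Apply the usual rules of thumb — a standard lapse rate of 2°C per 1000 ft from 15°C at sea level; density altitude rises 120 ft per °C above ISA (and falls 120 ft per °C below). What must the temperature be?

Density altitude − pressure altitude = 9120 − 10500 = -1380 ft.
At 120 ft/°C that is an ISA deviation of -1380/120 = -11.5°C.
ISA temperature at 10500 ft = 15 − 2 × (10500/1000) = -6°C.
OAT = ISA + deviation = -6 + (-11.5) = -17.5°C.

-17.5°C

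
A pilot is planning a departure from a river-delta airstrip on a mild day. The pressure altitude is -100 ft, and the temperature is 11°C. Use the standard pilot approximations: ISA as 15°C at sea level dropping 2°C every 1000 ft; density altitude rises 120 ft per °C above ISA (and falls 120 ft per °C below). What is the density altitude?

-604 ft

ISA temperature at -100 ft = 15 − 2 × (-100/1000) = 15.2°C.
ISA deviation = 11 − 15.2 = -4.2°C.
Density altitude = -100 + 120 × (-4.2) = -100 + (-504) = -604 ft.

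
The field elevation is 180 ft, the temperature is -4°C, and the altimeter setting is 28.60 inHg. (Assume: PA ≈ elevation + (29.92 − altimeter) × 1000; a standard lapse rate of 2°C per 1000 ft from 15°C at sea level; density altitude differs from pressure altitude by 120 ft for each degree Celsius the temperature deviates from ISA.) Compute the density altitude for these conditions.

Pressure altitude = 180 + (29.92 − 28.60) × 1000 = 180 + (+1320) = 1500 ft.
ISA temperature at 1500 ft = 15 − 2 × (1500/1000) = 12°C.
ISA deviation = -4 − 12 = -16°C.
Density altitude = 1500 + 120 × (-16) = -420 ft.

-420 ft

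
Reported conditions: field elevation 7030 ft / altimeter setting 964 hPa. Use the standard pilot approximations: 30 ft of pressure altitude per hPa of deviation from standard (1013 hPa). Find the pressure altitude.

8500 ft

Pressure correction = (1013 − 964) × 30 = +1470 ft.
Pressure altitude = 7030 + (+1470) = 8500 ft.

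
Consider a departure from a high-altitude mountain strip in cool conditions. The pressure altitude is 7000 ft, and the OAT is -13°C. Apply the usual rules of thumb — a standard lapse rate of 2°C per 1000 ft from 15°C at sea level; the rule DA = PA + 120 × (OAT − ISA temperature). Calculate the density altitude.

ISA temperature at 7000 ft = 15 − 2 × (7000/1000) = 1°C.
ISA deviation = -13 − 1 = -14°C.
Density altitude = 7000 + 120 × (-14) = 7000 + (-1680) = 5320 ft.

5320 ft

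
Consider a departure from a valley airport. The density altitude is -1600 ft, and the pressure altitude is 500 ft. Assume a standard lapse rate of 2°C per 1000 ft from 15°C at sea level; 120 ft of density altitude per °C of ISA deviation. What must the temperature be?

-3.5°C

Density altitude − pressure altitude = -1600 − 500 = -2100 ft.
At 120 ft/°C that is an ISA deviation of -2100/120 = -17.5°C.
ISA temperature at 500 ft = 15 − 2 × (500/1000) = 14°C.
OAT = ISA + deviation = 14 + (-17.5) = -3.5°C.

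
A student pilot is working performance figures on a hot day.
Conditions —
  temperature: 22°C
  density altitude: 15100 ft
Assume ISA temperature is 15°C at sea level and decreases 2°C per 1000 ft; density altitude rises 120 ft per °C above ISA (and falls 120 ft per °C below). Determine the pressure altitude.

11500 ft

DA = PA + 120 × (OAT − (15 − 2·PA/1000)) = PA + 120·OAT − 1800 + 0.24·PA = 1.24·PA + 120·OAT − 1800.
So 1.24·PA = 15100 − 120 × 22 + 1800 = 14260.
PA = 14260 / 1.24 = 11500 ft.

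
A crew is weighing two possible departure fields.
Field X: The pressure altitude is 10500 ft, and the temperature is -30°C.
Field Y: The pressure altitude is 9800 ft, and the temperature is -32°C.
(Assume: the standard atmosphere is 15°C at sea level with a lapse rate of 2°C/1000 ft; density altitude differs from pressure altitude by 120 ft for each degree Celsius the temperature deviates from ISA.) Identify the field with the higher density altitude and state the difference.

Field X: ISA temp = -6°C, deviation -24°C, DA = 10500 + 120 × (-24) = 7620 ft.
Field Y: ISA temp = -4.6°C, deviation -27.4°C, DA = 9800 + 120 × (-27.4) = 6512 ft.
Field X is higher by 7620 − 6512 = 1108 ft.

Field X by 1108 ft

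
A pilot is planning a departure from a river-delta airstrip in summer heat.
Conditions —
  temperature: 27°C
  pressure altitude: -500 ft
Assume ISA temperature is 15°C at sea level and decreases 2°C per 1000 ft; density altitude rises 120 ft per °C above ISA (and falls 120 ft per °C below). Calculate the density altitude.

ISA temperature at -500 ft = 15 − 2 × (-500/1000) = 16°C.
ISA deviation = 27 − 16 = +11°C.
Density altitude = -500 + 120 × (11) = -500 + (+1320) = 820 ft.

820 ft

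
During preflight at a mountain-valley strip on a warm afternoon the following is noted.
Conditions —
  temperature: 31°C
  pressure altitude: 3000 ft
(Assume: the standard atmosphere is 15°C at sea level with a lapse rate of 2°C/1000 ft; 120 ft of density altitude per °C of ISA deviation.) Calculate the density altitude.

ISA temperature at 3000 ft = 15 − 2 × (3000/1000) = 9°C.
ISA deviation = 31 − 9 = +22°C.
Density altitude = 3000 + 120 × (22) = 3000 + (+2640) = 5640 ft.

5640 ft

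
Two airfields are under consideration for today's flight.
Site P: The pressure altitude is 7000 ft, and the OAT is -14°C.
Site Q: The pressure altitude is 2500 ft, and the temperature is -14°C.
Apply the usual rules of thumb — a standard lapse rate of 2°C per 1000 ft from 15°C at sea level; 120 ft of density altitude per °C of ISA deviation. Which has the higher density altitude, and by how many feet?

Site P by 5580 ft

Site P: ISA temp = 1°C, deviation -15°C, DA = 7000 + 120 × (-15) = 5200 ft.
Site Q: ISA temp = 10°C, deviation -24°C, DA = 2500 + 120 × (-24) = -380 ft.
Site P is higher by 5200 − (-380) = 5580 ft.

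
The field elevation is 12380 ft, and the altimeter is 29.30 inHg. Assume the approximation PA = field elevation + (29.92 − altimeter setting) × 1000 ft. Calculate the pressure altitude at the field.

Pressure correction = (29.92 − 29.30) × 1000 = +620 ft.
Pressure altitude = 12380 + (+620) = 13000 ft.

13000 ft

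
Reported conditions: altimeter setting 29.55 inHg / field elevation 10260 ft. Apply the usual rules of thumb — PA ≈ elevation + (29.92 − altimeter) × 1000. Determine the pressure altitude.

10630 ft

Pressure correction = (29.92 − 29.55) × 1000 = +370 ft.
Pressure altitude = 10260 + (+370) = 10630 ft.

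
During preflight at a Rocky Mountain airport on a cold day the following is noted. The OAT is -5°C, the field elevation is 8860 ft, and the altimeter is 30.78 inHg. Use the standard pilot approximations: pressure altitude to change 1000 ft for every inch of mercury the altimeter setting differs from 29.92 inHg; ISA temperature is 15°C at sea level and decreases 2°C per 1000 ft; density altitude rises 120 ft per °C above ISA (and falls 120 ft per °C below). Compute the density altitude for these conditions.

Pressure altitude = 8860 + (29.92 − 30.78) × 1000 = 8860 + (-860) = 8000 ft.
ISA temperature at 8000 ft = 15 − 2 × (8000/1000) = -1°C.
ISA deviation = -5 − (-1) = -4°C.
Density altitude = 8000 + 120 × (-4) = 7520 ft.

7520 ft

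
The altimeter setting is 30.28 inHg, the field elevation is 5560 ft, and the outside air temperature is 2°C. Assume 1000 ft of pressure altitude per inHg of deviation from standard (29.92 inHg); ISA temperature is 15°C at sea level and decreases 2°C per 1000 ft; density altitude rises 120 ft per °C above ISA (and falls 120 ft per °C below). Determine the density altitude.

Pressure altitude = 5560 + (29.92 − 30.28) × 1000 = 5560 + (-360) = 5200 ft.
ISA temperature at 5200 ft = 15 − 2 × (5200/1000) = 4.6°C.
ISA deviation = 2 − 4.6 = -2.6°C.
Density altitude = 5200 + 120 × (-2.6) = 4888 ft.

4888 ft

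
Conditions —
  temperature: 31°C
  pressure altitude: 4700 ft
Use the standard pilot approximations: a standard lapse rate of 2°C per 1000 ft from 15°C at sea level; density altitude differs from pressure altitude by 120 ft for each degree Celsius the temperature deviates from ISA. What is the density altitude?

ISA temperature at 4700 ft = 15 − 2 × (4700/1000) = 5.6°C.
ISA deviation = 31 − 5.6 = +25.4°C.
Density altitude = 4700 + 120 × (25.4) = 4700 + (+3048) = 7748 ft.

7748 ft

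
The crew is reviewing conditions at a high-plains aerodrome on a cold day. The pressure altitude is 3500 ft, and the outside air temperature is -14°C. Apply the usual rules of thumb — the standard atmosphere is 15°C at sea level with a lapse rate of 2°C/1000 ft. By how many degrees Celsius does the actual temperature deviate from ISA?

ISA temperature at 3500 ft = 15 − 2 × (3500/1000) = 8°C.
Deviation = OAT − ISA = -14 − 8 = -22°C.

ISA-22°C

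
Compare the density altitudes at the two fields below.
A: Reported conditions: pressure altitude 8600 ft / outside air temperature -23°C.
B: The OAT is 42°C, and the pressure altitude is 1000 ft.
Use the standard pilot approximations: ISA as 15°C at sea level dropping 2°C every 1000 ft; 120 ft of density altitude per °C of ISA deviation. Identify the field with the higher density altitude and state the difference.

A by 1624 ft

A: ISA temp = -2.2°C, deviation -20.8°C, DA = 8600 + 120 × (-20.8) = 6104 ft.
B: ISA temp = 13°C, deviation +29°C, DA = 1000 + 120 × 29 = 4480 ft.
A is higher by 6104 − 4480 = 1624 ft.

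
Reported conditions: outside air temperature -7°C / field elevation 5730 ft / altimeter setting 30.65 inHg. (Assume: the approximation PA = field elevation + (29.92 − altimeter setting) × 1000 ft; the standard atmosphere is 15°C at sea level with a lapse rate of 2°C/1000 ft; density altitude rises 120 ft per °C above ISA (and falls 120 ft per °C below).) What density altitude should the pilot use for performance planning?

Pressure altitude = 5730 + (29.92 − 30.65) × 1000 = 5730 + (-730) = 5000 ft.
ISA temperature at 5000 ft = 15 − 2 × (5000/1000) = 5°C.
ISA deviation = -7 − 5 = -12°C.
Density altitude = 5000 + 120 × (-12) = 3560 ft.

3560 ft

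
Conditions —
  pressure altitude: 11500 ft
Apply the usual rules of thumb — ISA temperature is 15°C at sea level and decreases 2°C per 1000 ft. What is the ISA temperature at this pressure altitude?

-8°C

ISA temperature = 15 − 2 × (11500/1000) = 15 − 23 = -8°C.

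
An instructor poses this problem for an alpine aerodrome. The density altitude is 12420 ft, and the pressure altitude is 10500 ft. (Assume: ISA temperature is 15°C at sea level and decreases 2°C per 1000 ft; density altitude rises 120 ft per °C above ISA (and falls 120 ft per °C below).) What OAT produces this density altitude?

Density altitude − pressure altitude = 12420 − 10500 = +1920 ft.
At 120 ft/°C that is an ISA deviation of 1920/120 = +16°C.
ISA temperature at 10500 ft = 15 − 2 × (10500/1000) = -6°C.
OAT = ISA + deviation = -6 + (+16) = 10°C.

10°C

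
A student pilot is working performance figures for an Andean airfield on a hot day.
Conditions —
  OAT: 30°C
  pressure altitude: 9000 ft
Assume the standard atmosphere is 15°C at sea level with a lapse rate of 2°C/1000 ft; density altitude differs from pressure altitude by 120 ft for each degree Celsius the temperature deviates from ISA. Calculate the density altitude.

12960 ft

ISA temperature at 9000 ft = 15 − 2 × (9000/1000) = -3°C.
ISA deviation = 30 − (-3) = +33°C.
Density altitude = 9000 + 120 × (33) = 9000 + (+3960) = 12960 ft.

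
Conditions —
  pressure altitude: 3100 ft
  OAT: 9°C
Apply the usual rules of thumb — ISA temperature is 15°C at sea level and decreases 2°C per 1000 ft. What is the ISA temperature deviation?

ISA temperature at 3100 ft = 15 − 2 × (3100/1000) = 8.8°C.
Deviation = OAT − ISA = 9 − 8.8 = +0.2°C.

ISA+0.2°C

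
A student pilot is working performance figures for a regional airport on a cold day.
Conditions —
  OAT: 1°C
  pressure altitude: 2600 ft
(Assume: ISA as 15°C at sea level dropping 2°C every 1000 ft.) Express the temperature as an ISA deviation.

ISA-8.8°C

ISA temperature at 2600 ft = 15 − 2 × (2600/1000) = 9.8°C.
Deviation = OAT − ISA = 1 − 9.8 = -8.8°C.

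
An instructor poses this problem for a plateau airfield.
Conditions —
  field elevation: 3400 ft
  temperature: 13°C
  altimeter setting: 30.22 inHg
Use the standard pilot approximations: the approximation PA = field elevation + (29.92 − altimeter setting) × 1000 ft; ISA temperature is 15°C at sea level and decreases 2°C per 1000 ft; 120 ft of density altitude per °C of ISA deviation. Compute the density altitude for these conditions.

Pressure altitude = 3400 + (29.92 − 30.22) × 1000 = 3400 + (-300) = 3100 ft.
ISA temperature at 3100 ft = 15 − 2 × (3100/1000) = 8.8°C.
ISA deviation = 13 − 8.8 = +4.2°C.
Density altitude = 3100 + 120 × (4.2) = 3604 ft.

3604 ft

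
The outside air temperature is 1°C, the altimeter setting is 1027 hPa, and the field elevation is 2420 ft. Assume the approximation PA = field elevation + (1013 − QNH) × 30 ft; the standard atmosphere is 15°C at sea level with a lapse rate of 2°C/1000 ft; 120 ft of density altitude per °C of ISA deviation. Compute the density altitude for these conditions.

800 ft

Pressure altitude = 2420 + (1013 − 1027) × 30 = 2420 + (-420) = 2000 ft.
ISA temperature at 2000 ft = 15 − 2 × (2000/1000) = 11°C.
ISA deviation = 1 − 11 = -10°C.
Density altitude = 2000 + 120 × (-10) = 800 ft.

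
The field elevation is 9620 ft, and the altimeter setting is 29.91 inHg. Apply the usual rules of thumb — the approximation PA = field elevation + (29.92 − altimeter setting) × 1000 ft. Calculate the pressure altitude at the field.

Pressure correction = (29.92 − 29.91) × 1000 = +10 ft.
Pressure altitude = 9620 + (+10) = 9630 ft.

9630 ft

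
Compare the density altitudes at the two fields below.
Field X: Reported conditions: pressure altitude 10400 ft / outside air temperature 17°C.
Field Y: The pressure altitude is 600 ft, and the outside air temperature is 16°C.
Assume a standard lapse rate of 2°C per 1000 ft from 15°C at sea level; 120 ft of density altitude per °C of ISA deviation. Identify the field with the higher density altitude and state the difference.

Field X by 12272 ft

Field X: ISA temp = -5.8°C, deviation +22.8°C, DA = 10400 + 120 × 22.8 = 13136 ft.
Field Y: ISA temp = 13.8°C, deviation +2.2°C, DA = 600 + 120 × 2.2 = 864 ft.
Field X is higher by 13136 − 864 = 12272 ft.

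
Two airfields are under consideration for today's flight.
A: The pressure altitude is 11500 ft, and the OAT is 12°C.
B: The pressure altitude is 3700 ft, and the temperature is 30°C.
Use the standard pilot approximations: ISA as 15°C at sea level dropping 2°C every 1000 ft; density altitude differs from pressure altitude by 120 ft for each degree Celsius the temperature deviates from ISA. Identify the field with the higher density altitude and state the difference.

A by 7512 ft

A: ISA temp = -8°C, deviation +20°C, DA = 11500 + 120 × 20 = 13900 ft.
B: ISA temp = 7.6°C, deviation +22.4°C, DA = 3700 + 120 × 22.4 = 6388 ft.
A is higher by 13900 − 6388 = 7512 ft.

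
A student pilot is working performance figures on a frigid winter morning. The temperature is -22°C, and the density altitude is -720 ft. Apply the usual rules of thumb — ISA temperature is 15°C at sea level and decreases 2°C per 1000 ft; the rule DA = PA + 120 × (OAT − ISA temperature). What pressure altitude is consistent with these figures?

3000 ft

DA = PA + 120 × (OAT − (15 − 2·PA/1000)) = PA + 120·OAT − 1800 + 0.24·PA = 1.24·PA + 120·OAT − 1800.
So 1.24·PA = -720 − 120 × (-22) + 1800 = 3720.
PA = 3720 / 1.24 = 3000 ft.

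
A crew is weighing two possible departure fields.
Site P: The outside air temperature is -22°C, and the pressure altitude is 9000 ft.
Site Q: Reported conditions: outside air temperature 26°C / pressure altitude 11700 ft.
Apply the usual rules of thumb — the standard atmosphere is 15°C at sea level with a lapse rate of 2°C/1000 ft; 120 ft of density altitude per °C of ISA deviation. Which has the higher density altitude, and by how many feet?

Site Q by 9108 ft

Site P: ISA temp = -3°C, deviation -19°C, DA = 9000 + 120 × (-19) = 6720 ft.
Site Q: ISA temp = -8.4°C, deviation +34.4°C, DA = 11700 + 120 × 34.4 = 15828 ft.
Site Q is higher by 15828 − 6720 = 9108 ft.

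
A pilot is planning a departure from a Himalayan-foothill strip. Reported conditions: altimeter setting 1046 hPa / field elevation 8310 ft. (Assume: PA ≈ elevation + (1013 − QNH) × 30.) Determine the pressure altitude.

7320 ft

Pressure correction = (1013 − 1046) × 30 = -990 ft.
Pressure altitude = 8310 + (-990) = 7320 ft.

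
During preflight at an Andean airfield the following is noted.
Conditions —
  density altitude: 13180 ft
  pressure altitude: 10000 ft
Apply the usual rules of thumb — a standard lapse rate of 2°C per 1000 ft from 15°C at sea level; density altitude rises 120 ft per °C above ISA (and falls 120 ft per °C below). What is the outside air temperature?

21.5°C

Density altitude − pressure altitude = 13180 − 10000 = +3180 ft.
At 120 ft/°C that is an ISA deviation of 3180/120 = +26.5°C.
ISA temperature at 10000 ft = 15 − 2 × (10000/1000) = -5°C.
OAT = ISA + deviation = -5 + (+26.5) = 21.5°C.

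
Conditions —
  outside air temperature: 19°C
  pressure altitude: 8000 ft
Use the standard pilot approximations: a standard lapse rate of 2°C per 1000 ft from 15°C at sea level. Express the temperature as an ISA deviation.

ISA+20°C

ISA temperature at 8000 ft = 15 − 2 × (8000/1000) = -1°C.
Deviation = OAT − ISA = 19 − (-1) = +20°C.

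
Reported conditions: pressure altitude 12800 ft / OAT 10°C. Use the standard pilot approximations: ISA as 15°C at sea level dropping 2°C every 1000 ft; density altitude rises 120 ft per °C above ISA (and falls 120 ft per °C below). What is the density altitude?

15272 ft

ISA temperature at 12800 ft = 15 − 2 × (12800/1000) = -10.6°C.
ISA deviation = 10 − (-10.6) = +20.6°C.
Density altitude = 12800 + 120 × (20.6) = 12800 + (+2472) = 15272 ft.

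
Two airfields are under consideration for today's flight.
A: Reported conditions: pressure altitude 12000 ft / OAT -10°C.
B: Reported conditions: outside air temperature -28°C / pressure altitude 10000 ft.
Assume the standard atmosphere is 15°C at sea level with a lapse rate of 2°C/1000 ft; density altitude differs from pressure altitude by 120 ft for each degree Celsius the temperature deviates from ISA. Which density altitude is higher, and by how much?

A: ISA temp = -9°C, deviation -1°C, DA = 12000 + 120 × (-1) = 11880 ft.
B: ISA temp = -5°C, deviation -23°C, DA = 10000 + 120 × (-23) = 7240 ft.
A is higher by 11880 − 7240 = 4640 ft.

A by 4640 ft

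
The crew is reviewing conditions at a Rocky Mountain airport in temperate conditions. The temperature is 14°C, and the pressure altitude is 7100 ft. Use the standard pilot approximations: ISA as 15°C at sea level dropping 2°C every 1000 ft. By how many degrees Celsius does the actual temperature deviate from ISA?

ISA+13.2°C

ISA temperature at 7100 ft = 15 − 2 × (7100/1000) = 0.8°C.
Deviation = OAT − ISA = 14 − 0.8 = +13.2°C.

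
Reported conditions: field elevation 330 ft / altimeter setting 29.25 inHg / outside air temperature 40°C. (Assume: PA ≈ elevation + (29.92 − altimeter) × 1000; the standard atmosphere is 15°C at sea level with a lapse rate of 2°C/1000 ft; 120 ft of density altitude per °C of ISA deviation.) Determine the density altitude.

4240 ft

Pressure altitude = 330 + (29.92 − 29.25) × 1000 = 330 + (+670) = 1000 ft.
ISA temperature at 1000 ft = 15 − 2 × (1000/1000) = 13°C.
ISA deviation = 40 − 13 = +27°C.
Density altitude = 1000 + 120 × (27) = 4240 ft.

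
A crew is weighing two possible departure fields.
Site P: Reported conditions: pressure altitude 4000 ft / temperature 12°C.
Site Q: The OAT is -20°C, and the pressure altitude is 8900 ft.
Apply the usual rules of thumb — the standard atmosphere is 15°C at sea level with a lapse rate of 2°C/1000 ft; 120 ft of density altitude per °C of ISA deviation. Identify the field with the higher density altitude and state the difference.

Site Q by 2236 ft

Site P: ISA temp = 7°C, deviation +5°C, DA = 4000 + 120 × 5 = 4600 ft.
Site Q: ISA temp = -2.8°C, deviation -17.2°C, DA = 8900 + 120 × (-17.2) = 6836 ft.
Site Q is higher by 6836 − 4600 = 2236 ft.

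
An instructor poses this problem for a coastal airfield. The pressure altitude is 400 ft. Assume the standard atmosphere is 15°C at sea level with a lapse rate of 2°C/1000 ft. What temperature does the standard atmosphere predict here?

14.2°C

ISA temperature = 15 − 2 × (400/1000) = 15 − 0.8 = 14.2°C.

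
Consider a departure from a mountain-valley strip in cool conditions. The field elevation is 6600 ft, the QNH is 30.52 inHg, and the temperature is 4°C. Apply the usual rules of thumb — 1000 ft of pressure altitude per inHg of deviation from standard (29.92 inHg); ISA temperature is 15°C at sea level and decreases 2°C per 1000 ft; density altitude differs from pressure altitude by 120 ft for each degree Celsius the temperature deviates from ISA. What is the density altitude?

Pressure altitude = 6600 + (29.92 − 30.52) × 1000 = 6600 + (-600) = 6000 ft.
ISA temperature at 6000 ft = 15 − 2 × (6000/1000) = 3°C.
ISA deviation = 4 − 3 = +1°C.
Density altitude = 6000 + 120 × (1) = 6120 ft.

6120 ft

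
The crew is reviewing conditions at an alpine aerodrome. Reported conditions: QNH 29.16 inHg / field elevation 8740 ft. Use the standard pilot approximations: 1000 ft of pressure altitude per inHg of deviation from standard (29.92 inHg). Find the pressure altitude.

9500 ft

Pressure correction = (29.92 − 29.16) × 1000 = +760 ft.
Pressure altitude = 8740 + (+760) = 9500 ft.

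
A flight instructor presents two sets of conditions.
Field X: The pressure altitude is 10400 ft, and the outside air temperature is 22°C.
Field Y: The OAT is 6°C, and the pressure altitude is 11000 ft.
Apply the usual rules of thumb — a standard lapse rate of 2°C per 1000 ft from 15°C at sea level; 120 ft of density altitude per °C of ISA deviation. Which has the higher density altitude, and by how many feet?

Field X by 1176 ft

Field X: ISA temp = -5.8°C, deviation +27.8°C, DA = 10400 + 120 × 27.8 = 13736 ft.
Field Y: ISA temp = -7°C, deviation +13°C, DA = 11000 + 120 × 13 = 12560 ft.
Field X is higher by 13736 − 12560 = 1176 ft.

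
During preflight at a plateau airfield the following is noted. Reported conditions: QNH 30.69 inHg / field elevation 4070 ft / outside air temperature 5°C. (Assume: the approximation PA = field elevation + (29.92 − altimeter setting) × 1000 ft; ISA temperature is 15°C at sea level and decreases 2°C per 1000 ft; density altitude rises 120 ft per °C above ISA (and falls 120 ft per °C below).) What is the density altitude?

Pressure altitude = 4070 + (29.92 − 30.69) × 1000 = 4070 + (-770) = 3300 ft.
ISA temperature at 3300 ft = 15 − 2 × (3300/1000) = 8.4°C.
ISA deviation = 5 − 8.4 = -3.4°C.
Density altitude = 3300 + 120 × (-3.4) = 2892 ft.

2892 ft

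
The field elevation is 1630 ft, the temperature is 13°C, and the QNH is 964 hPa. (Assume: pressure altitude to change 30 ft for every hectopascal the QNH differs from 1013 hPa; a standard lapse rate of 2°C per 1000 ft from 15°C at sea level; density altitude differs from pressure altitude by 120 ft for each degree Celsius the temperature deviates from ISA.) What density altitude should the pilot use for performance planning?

3604 ft

Pressure altitude = 1630 + (1013 − 964) × 30 = 1630 + (+1470) = 3100 ft.
ISA temperature at 3100 ft = 15 − 2 × (3100/1000) = 8.8°C.
ISA deviation = 13 − 8.8 = +4.2°C.
Density altitude = 3100 + 120 × (4.2) = 3604 ft.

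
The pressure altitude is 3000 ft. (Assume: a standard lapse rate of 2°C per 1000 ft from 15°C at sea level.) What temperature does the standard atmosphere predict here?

ISA temperature = 15 − 2 × (3000/1000) = 15 − 6 = 9°C.

9°C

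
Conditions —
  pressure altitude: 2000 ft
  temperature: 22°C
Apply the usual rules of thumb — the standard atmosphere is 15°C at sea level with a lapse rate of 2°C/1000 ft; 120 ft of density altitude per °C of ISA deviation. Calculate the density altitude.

ISA temperature at 2000 ft = 15 − 2 × (2000/1000) = 11°C.
ISA deviation = 22 − 11 = +11°C.
Density altitude = 2000 + 120 × (11) = 2000 + (+1320) = 3320 ft.

3320 ft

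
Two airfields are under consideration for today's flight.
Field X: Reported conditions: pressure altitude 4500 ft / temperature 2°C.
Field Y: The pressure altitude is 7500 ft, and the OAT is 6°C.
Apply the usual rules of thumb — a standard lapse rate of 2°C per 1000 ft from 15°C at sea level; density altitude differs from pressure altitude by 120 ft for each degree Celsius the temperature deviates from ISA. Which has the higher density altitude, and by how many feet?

Field Y by 4200 ft

Field X: ISA temp = 6°C, deviation -4°C, DA = 4500 + 120 × (-4) = 4020 ft.
Field Y: ISA temp = 0°C, deviation +6°C, DA = 7500 + 120 × 6 = 8220 ft.
Field Y is higher by 8220 − 4020 = 4200 ft.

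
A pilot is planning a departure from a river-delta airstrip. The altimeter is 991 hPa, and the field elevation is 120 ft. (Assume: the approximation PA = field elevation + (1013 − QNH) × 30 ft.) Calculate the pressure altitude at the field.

780 ft

Pressure correction = (1013 − 991) × 30 = +660 ft.
Pressure altitude = 120 + (+660) = 780 ft.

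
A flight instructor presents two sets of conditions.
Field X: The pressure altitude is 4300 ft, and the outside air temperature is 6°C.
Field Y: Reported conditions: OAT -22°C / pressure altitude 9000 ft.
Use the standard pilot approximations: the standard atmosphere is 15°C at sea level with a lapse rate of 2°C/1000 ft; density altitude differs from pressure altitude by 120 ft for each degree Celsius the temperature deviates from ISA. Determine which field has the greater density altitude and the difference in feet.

Field Y by 2468 ft

Field X: ISA temp = 6.4°C, deviation -0.4°C, DA = 4300 + 120 × (-0.4) = 4252 ft.
Field Y: ISA temp = -3°C, deviation -19°C, DA = 9000 + 120 × (-19) = 6720 ft.
Field Y is higher by 6720 − 4252 = 2468 ft.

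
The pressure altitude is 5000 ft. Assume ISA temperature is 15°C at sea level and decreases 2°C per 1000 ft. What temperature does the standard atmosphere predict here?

ISA temperature = 15 − 2 × (5000/1000) = 15 − 10 = 5°C.

5°C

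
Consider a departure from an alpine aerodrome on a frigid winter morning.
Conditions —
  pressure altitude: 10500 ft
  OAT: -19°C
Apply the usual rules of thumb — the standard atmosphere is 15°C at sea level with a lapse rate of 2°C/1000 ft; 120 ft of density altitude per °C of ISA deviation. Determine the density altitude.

ISA temperature at 10500 ft = 15 − 2 × (10500/1000) = -6°C.
ISA deviation = -19 − (-6) = -13°C.
Density altitude = 10500 + 120 × (-13) = 10500 + (-1560) = 8940 ft.

8940 ft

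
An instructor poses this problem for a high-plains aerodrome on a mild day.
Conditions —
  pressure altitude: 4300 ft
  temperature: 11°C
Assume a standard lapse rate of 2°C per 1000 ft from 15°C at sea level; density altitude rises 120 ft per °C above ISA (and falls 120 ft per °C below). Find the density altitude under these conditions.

ISA temperature at 4300 ft = 15 − 2 × (4300/1000) = 6.4°C.
ISA deviation = 11 − 6.4 = +4.6°C.
Density altitude = 4300 + 120 × (4.6) = 4300 + (+552) = 4852 ft.

4852 ft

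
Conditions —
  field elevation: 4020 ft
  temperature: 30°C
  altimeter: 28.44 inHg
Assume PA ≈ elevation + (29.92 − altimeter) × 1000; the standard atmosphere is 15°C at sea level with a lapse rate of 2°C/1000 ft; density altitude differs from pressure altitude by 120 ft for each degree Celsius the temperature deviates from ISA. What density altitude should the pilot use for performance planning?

8620 ft

Pressure altitude = 4020 + (29.92 − 28.44) × 1000 = 4020 + (+1480) = 5500 ft.
ISA temperature at 5500 ft = 15 − 2 × (5500/1000) = 4°C.
ISA deviation = 30 − 4 = +26°C.
Density altitude = 5500 + 120 × (26) = 8620 ft.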